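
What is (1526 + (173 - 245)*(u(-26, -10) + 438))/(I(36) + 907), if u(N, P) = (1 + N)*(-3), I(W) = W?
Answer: -35410/943 ≈ -37.550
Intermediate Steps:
u(N, P) = -3 - 3*N
(1526 + (173 - 245)*(u(-26, -10) + 438))/(I(36) + 907) = (1526 + (173 - 245)*((-3 - 3*(-26)) + 438))/(36 + 907) = (1526 - 72*((-3 + 78) + 438))/943 = (1526 - 72*(75 + 438))*(1/943) = (1526 - 72*513)*(1/943) = (1526 - 36936)*(1/943) = -35410*1/943 = -35410/943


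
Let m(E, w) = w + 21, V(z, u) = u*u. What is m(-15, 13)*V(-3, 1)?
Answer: 34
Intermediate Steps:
V(z, u) = u²
m(E, w) = 21 + w
m(-15, 13)*V(-3, 1) = (21 + 13)*1² = 34*1 = 34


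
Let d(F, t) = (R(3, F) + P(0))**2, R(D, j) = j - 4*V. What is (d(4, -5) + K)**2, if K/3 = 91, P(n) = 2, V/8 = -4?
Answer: 332296441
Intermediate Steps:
V = -32 (V = 8*(-4) = -32)
K = 273 (K = 3*91 = 273)
R(D, j) = 128 + j (R(D, j) = j - 4*(-32) = j + 128 = 128 + j)
d(F, t) = (130 + F)**2 (d(F, t) = ((128 + F) + 2)**2 = (130 + F)**2)
(d(4, -5) + K)**2 = ((130 + 4)**2 + 273)**2 = (134**2 + 273)**2 = (17956 + 273)**2 = 18229**2 = 332296441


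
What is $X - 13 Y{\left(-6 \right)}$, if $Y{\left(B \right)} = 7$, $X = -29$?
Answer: $-120$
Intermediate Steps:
$X - 13 Y{\left(-6 \right)} = -29 - 91 = -120$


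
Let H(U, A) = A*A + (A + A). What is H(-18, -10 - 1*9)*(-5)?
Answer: -1615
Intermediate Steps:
H(U, A) = A² + 2*A
H(-18, -10 - 1*9)*(-5) = ((-10 - 1*9)*(2 + (-10 - 1*9)))*(-5) = ((-10 - 9)*(2 + (-10 - 9)))*(-5) = -19*(2 - 19)*(-5) = -19*(-17)*(-5) = 323*(-5) = -1615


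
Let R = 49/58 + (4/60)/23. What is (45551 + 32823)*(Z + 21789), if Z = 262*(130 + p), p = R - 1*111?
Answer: 21163016783512/10005 ≈ 2.1152e+9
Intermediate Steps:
R = 16963/20010 (R = 49*(1/58) + (4*(1/60))*(1/23) = 49/58 + (1/15)*(1/23) = 49/58 + 1/345 = 16963/20010 ≈ 0.84773)
p = -2204147/20010 (p = 16963/20010 - 1*111 = 16963/20010 - 111 = -2204147/20010 ≈ -110.15)
Z = 52027043/10005 (Z = 262*(130 - 2204147/20010) = 262*(397153/20010) = 52027043/10005 ≈ 5200.1)
(45551 + 32823)*(Z + 21789) = (45551 + 32823)*(52027043/10005 + 21789) = 78374*(270025988/10005) = 21163016783512/10005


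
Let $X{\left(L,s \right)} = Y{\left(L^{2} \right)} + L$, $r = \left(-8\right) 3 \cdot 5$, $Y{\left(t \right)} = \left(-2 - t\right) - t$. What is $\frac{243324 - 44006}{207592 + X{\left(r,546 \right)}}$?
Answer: $\frac{99659}{89335} \approx 1.1156$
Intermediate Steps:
$Y{\left(t \right)} = -2 - 2 t$
$r = -120$ ($r = \left(-24\right) 5 = -120$)
$X{\left(L,s \right)} = -2 + L - 2 L^{2}$ ($X{\left(L,s \right)} = \left(-2 - 2 L^{2}\right) + L = -2 + L - 2 L^{2}$)
$\frac{243324 - 44006}{207592 + X{\left(r,546 \right)}} = \frac{243324 - 44006}{207592 - \left(122 + 28800\right)} = \frac{199318}{207592 - 28922} = \frac{199318}{178670} = 199318 \cdot \frac{1}{178670} = \frac{99659}{89335}$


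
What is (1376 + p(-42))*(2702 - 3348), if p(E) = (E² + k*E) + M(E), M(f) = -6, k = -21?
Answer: -2594336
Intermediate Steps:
p(E) = -6 + E² - 21*E (p(E) = (E² - 21*E) - 6 = -6 + E² - 21*E)
(1376 + p(-42))*(2702 - 3348) = (1376 + (-6 + (-42)² - 21*(-42)))*(2702 - 3348) = (1376 + (-6 + 1764 + 882))*(-646) = (1376 + 2640)*(-646) = 4016*(-646) = -2594336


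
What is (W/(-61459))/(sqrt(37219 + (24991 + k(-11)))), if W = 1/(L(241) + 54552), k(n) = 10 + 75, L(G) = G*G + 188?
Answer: -sqrt(62295)/431945172440505 ≈ -5.7783e-13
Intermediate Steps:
L(G) = 188 + G**2 (L(G) = G**2 + 188 = 188 + G**2)
k(n) = 85
W = 1/112821 (W = 1/((188 + 241**2) + 54552) = 1/((188 + 58081) + 54552) = 1/(58269 + 54552) = 1/112821 ≈ 8.8636e-6)
(W/(-61459))/(sqrt(37219 + (24991 + k(-11)))) = ((1/112821)/(-61459))/(sqrt(37219 + (24991 + 85))) = ((1/112821)*(-1/61459))/(sqrt(37219 + 25076)) = -sqrt(62295)/62295/6933865839 = -sqrt(62295)/431945172440505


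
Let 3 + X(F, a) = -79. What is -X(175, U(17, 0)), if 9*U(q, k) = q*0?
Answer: 82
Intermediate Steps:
U(q, k) = 0 (U(q, k) = (q*0)/9 = (⅑)*0 = 0)
X(F, a) = -82 (X(F, a) = -3 - 79 = -82)
-X(175, U(17, 0)) = -1*(-82) = 82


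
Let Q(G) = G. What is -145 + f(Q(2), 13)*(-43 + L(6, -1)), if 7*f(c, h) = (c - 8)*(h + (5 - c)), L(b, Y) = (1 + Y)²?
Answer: 3113/7 ≈ 444.71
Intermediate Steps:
f(c, h) = (-8 + c)*(5 + h - c)/7 (f(c, h) = ((c - 8)*(h + (5 - c)))/7 = ((-8 + c)*(5 + h - c))/7 = (-8 + c)*(5 + h - c)/7)
-145 + f(Q(2), 13)*(-43 + L(6, -1)) = -145 + (-40/7 - 8/7*13 - ⅐*2² + (13/7)*2 + (⅐)*2*13)*(-43 + (1 - 1)²) = -145 + (-40/7 - 104/7 - ⅐*4 + 26/7 + 26/7)*(-43 + 0²) = -145 + (-40/7 - 104/7 - 4/7 + 26/7 + 26/7)*(-43 + 0) = -145 - 96/7*(-43) = -145 + 4128/7 = 3113/7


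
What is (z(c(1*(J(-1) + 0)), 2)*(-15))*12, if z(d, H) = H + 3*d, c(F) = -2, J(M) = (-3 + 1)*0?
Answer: 720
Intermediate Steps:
J(M) = 0 (J(M) = -2*0 = 0)
(z(c(1*(J(-1) + 0)), 2)*(-15))*12 = ((2 + 3*(-2))*(-15))*12 = ((2 - 6)*(-15))*12 = -4*(-15)*12 = 60*12 = 720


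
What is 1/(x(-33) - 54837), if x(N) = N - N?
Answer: -1/54837 ≈ -1.8236e-5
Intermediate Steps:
x(N) = 0
1/(x(-33) - 54837) = 1/(0 - 54837) = 1/(-54837) = -1/54837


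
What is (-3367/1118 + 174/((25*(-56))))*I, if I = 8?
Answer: -188782/7525 ≈ -25.087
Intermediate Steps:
(-3367/1118 + 174/((25*(-56))))*I = (-3367/1118 + 174/((25*(-56))))*8 = (-3367*1/1118 + 174/(-1400))*8 = (-259/86 + 174*(-1/1400))*8 = (-259/86 - 87/700)*8 = -94391/30100*8 = -188782/7525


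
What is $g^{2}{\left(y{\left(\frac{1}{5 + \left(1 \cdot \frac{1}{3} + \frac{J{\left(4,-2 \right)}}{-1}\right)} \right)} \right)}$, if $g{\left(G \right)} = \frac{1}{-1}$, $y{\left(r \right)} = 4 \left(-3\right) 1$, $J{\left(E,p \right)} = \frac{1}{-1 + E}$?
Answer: $1$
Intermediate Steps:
$y{\left(r \right)} = -12$ ($y{\left(r \right)} = \left(-12\right) 1 = -12$)
$g{\left(G \right)} = -1$
$g^{2}{\left(y{\left(\frac{1}{5 + \left(1 \cdot \frac{1}{3} + \frac{J{\left(4,-2 \right)}}{-1}\right)} \right)} \right)} = \left(-1\right)^{2} = 1$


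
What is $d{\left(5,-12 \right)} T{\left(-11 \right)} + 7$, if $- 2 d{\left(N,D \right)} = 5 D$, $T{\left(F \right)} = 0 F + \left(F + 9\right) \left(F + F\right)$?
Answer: $1327$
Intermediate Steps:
$T{\left(F \right)} = 2 F \left(9 + F\right)$ ($T{\left(F \right)} = 0 + \left(9 + F\right) 2 F = 0 + 2 F \left(9 + F\right) = 2 F \left(9 + F\right)$)
$d{\left(N,D \right)} = - \frac{5 D}{2}$
$d{\left(5,-12 \right)} T{\left(-11 \right)} + 7 = \left(- \frac{5}{2}\right) \left(-12\right) 2 \left(-11\right) \left(9 - 11\right) + 7 = 30 \cdot 2 \left(-11\right) \left(-2\right) + 7 = 30 \cdot 44 + 7 = 1320 + 7 = 1327$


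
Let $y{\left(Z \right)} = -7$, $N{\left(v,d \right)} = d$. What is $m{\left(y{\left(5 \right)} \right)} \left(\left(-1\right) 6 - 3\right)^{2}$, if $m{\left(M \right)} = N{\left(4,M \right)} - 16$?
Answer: $-1863$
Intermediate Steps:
$m{\left(M \right)} = -16 + M$ ($m{\left(M \right)} = M - 16 = -16 + M$)
$m{\left(y{\left(5 \right)} \right)} \left(\left(-1\right) 6 - 3\right)^{2} = \left(-16 - 7\right) \left(\left(-1\right) 6 - 3\right)^{2} = - 23 \left(-6 - 3\right)^{2} = - 23 \left(-9\right)^{2} = \left(-23\right) 81 = -1863$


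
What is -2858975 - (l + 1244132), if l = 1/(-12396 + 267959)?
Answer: -1048602334242/255563 ≈ -4.1031e+6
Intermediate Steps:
l = 1/255563 ≈ 3.9129e-6
-2858975 - (l + 1244132) = -2858975 - (1/255563 + 1244132) = -2858975 - 1*317954106317/255563 = -2858975 - 317954106317/255563 = -1048602334242/255563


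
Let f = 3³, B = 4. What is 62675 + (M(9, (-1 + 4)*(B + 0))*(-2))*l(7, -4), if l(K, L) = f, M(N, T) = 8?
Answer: 62243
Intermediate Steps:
f = 27
l(K, L) = 27
62675 + (M(9, (-1 + 4)*(B + 0))*(-2))*l(7, -4) = 62675 + (8*(-2))*27 = 62675 - 16*27 = 62675 - 432 = 62243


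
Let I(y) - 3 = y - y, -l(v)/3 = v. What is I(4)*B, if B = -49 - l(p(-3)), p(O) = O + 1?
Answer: -165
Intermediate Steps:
p(O) = 1 + O
l(v) = -3*v
B = -55 (B = -49 - (-3)*(1 - 3) = -49 - (-3)*(-2) = -49 - 1*6 = -49 - 6 = -55)
I(y) = 3 (I(y) = 3 + (y - y) = 3 + 0 = 3)
I(4)*B = 3*(-55) = -165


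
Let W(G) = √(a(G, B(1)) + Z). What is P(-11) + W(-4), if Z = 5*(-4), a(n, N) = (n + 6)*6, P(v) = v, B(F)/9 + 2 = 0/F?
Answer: -11 + 2*I*√2 ≈ -11.0 + 2.8284*I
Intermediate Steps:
B(F) = -18 (B(F) = -18 + 9*(0/F) = -18 + 9*0 = -18 + 0 = -18)
a(n, N) = 36 + 6*n (a(n, N) = (6 + n)*6 = 36 + 6*n)
Z = -20
W(G) = √(16 + 6*G) (W(G) = √((36 + 6*G) - 20) = √(16 + 6*G))
P(-11) + W(-4) = -11 + √(16 + 6*(-4)) = -11 + √(16 - 24) = -11 + √(-8) = -11 + 2*I*√2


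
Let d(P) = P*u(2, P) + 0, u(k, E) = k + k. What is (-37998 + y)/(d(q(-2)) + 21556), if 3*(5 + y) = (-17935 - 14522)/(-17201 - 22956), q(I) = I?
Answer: -381518913/216325759 ≈ -1.7636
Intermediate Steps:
u(k, E) = 2*k
y = -189966/40157 (y = -5 + ((-17935 - 14522)/(-17201 - 22956))/3 = -5 + (-32457/(-40157))/3 = -5 + (-32457*(-1/40157))/3 = -5 + (⅓)*(32457/40157) = -5 + 10819/40157 = -189966/40157 ≈ -4.7306)
d(P) = 4*P (d(P) = P*(2*2) + 0 = P*4 + 0 = 4*P + 0 = 4*P)
(-37998 + y)/(d(q(-2)) + 21556) = (-37998 - 189966/40157)/(4*(-2) + 21556) = -1526075652/(40157*(-8 + 21556)) = -1526075652/40157/21548 = -1526075652/40157*1/21548 = -381518913/216325759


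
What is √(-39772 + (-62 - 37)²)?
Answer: I*√29971 ≈ 173.12*I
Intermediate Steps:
√(-39772 + (-62 - 37)²) = √(-39772 + (-99)²) = √(-39772 + 9801) = √(-29971) = I*√29971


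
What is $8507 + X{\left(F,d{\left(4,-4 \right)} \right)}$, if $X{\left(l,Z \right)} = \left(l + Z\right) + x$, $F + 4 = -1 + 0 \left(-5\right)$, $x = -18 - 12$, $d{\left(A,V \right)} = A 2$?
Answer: $8480$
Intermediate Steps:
$d{\left(A,V \right)} = 2 A$
$x = -30$ ($x = -18 - 12 = -30$)
$F = -5$ ($F = -4 + \left(-1 + 0 \left(-5\right)\right) = -4 + \left(-1 + 0\right) = -4 - 1 = -5$)
$X{\left(l,Z \right)} = -30 + Z + l$ ($X{\left(l,Z \right)} = \left(l + Z\right) - 30 = \left(Z + l\right) - 30 = -30 + Z + l$)
$8507 + X{\left(F,d{\left(4,-4 \right)} \right)} = 8507 - 27 = 8480$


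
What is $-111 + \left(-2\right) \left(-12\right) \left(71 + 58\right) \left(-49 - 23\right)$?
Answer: $-223023$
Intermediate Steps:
$-111 + \left(-2\right) \left(-12\right) \left(71 + 58\right) \left(-49 - 23\right) = -111 + 24 \cdot 129 \left(-72\right) = -111 + 24 \left(-9288\right) = -111 - 222912 = -223023$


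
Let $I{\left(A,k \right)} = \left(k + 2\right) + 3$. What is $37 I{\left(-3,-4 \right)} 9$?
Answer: $333$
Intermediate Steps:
$I{\left(A,k \right)} = 5 + k$ ($I{\left(A,k \right)} = \left(2 + k\right) + 3 = 5 + k$)
$37 I{\left(-3,-4 \right)} 9 = 37 \left(5 - 4\right) 9 = 37 \cdot 1 \cdot 9 = 37 \cdot 9 = 333$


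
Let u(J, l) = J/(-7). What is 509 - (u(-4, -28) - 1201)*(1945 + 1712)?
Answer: 30733334/7 ≈ 4.3905e+6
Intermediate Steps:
u(J, l) = -J/7 (u(J, l) = J*(-⅐) = -J/7)
509 - (u(-4, -28) - 1201)*(1945 + 1712) = 509 - (-⅐*(-4) - 1201)*(1945 + 1712) = 509 - (4/7 - 1201)*3657 = 509 - (-8403)*3657/7 = 509 - 1*(-30729771/7) = 509 + 30729771/7 = 30733334/7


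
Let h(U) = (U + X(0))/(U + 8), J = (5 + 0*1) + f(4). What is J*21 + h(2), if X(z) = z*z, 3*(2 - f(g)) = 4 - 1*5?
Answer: 771/5 ≈ 154.20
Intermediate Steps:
f(g) = 7/3 (f(g) = 2 - (4 - 1*5)/3 = 2 - (4 - 5)/3 = 2 - 1/3*(-1) = 2 + 1/3 = 7/3)
X(z) = z**2
J = 22/3 (J = (5 + 0*1) + 7/3 = (5 + 0) + 7/3 = 5 + 7/3 = 22/3 ≈ 7.3333)
h(U) = U/(8 + U) (h(U) = (U + 0**2)/(U + 8) = (U + 0)/(8 + U) = U/(8 + U))
J*21 + h(2) = (22/3)*21 + 2/(8 + 2) = 154 + 2/10 = 154 + 2*(1/10) = 154 + 1/5 = 771/5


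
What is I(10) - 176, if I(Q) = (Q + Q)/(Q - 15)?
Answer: -180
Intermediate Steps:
I(Q) = 2*Q/(-15 + Q) (I(Q) = (2*Q)/(-15 + Q) = 2*Q/(-15 + Q))
I(10) - 176 = 2*10/(-15 + 10) - 176 = 2*10/(-5) - 176 = 2*10*(-1/5) - 176 = -4 - 176 = -180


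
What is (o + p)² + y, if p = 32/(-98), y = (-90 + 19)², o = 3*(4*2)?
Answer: 13449041/2401 ≈ 5601.4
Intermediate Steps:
o = 24 (o = 3*8 = 24)
y = 5041 (y = (-71)² = 5041)
p = -16/49 (p = 32*(-1/98) = -16/49 ≈ -0.32653)
(o + p)² + y = (24 - 16/49)² + 5041 = (1160/49)² + 5041 = 1345600/2401 + 5041 = 13449041/2401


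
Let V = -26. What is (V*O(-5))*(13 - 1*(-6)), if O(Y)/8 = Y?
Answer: 19760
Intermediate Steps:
O(Y) = 8*Y
(V*O(-5))*(13 - 1*(-6)) = (-208*(-5))*(13 - 1*(-6)) = (-26*(-40))*(13 + 6) = 1040*19 = 19760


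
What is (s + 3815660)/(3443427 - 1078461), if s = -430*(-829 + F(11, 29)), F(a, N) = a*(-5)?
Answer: 2097890/1182483 ≈ 1.7741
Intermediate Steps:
F(a, N) = -5*a
s = 380120 (s = -430*(-829 - 5*11) = -430*(-829 - 55) = -430*(-884) = 380120)
(s + 3815660)/(3443427 - 1078461) = (380120 + 3815660)/(3443427 - 1078461) = 4195780/2364966 = 4195780*(1/2364966) = 2097890/1182483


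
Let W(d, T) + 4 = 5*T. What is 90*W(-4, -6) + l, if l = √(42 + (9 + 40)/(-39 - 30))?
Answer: -3060 + √196581/69 ≈ -3053.6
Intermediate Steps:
W(d, T) = -4 + 5*T
l = √196581/69 (l = √(42 + 49/(-69)) = √(42 + 49*(-1/69)) = √(42 - 49/69) = √(2849/69) = √196581/69 ≈ 6.4257)
90*W(-4, -6) + l = 90*(-4 + 5*(-6)) + √196581/69 = 90*(-4 - 30) + √196581/69 = 90*(-34) + √196581/69 = -3060 + √196581/69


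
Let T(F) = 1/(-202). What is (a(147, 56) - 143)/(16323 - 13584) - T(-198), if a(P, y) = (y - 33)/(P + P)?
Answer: -1920643/40665933 ≈ -0.047230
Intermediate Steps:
a(P, y) = (-33 + y)/(2*P) (a(P, y) = (-33 + y)/((2*P)) = (-33 + y)*(1/(2*P)) = (-33 + y)/(2*P))
T(F) = -1/202
(a(147, 56) - 143)/(16323 - 13584) - T(-198) = ((1/2)*(-33 + 56)/147 - 143)/(16323 - 13584) - 1*(-1/202) = ((1/2)*(1/147)*23 - 143)/2739 + 1/202 = (23/294 - 143)*(1/2739) + 1/202 = -42019/294*1/2739 + 1/202 = -42019/805266 + 1/202 = -1920643/40665933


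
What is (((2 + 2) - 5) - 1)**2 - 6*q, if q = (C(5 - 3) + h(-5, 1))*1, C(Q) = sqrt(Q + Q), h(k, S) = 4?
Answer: -32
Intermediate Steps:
C(Q) = sqrt(2)*sqrt(Q) (C(Q) = sqrt(2*Q) = sqrt(2)*sqrt(Q))
q = 6 (q = (sqrt(2)*sqrt(5 - 3) + 4)*1 = (sqrt(2)*sqrt(2) + 4)*1 = (2 + 4)*1 = 6*1 = 6)
(((2 + 2) - 5) - 1)**2 - 6*q = (((2 + 2) - 5) - 1)**2 - 6*6 = ((4 - 5) - 1)**2 - 36 = (-1 - 1)**2 - 36 = (-2)**2 - 36 = 4 - 36 = -32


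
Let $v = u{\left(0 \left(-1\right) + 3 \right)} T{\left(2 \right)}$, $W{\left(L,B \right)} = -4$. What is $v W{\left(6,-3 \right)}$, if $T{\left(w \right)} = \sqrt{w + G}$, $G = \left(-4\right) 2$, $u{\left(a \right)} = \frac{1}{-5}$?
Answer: $\frac{4 i \sqrt{6}}{5} \approx 1.9596 i$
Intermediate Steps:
$u{\left(a \right)} = - \frac{1}{5}$
$G = -8$
$T{\left(w \right)} = \sqrt{-8 + w}$ ($T{\left(w \right)} = \sqrt{w - 8} = \sqrt{-8 + w}$)
$v = - \frac{i \sqrt{6}}{5}$ ($v = - \frac{\sqrt{-8 + 2}}{5} = - \frac{\sqrt{-6}}{5} = - \frac{i \sqrt{6}}{5} \approx - 0.4899 i$)
$v W{\left(6,-3 \right)} = - \frac{i \sqrt{6}}{5} \left(-4\right) = \frac{4 i \sqrt{6}}{5}$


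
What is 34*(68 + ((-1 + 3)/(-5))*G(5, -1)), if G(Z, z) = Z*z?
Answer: 2380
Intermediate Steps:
34*(68 + ((-1 + 3)/(-5))*G(5, -1)) = 34*(68 + ((-1 + 3)/(-5))*(5*(-1))) = 34*(68 + (2*(-⅕))*(-5)) = 34*(68 - ⅖*(-5)) = 34*(68 + 2) = 34*70 = 2380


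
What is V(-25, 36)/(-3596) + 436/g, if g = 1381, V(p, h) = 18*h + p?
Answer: 707493/4966076 ≈ 0.14247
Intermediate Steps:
V(p, h) = p + 18*h
V(-25, 36)/(-3596) + 436/g = (-25 + 18*36)/(-3596) + 436/1381 = (-25 + 648)*(-1/3596) + 436*(1/1381) = 623*(-1/3596) + 436/1381 = -623/3596 + 436/1381 = 707493/4966076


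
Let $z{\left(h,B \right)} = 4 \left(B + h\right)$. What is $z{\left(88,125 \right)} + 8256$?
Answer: $9108$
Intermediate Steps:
$z{\left(h,B \right)} = 4 B + 4 h$
$z{\left(88,125 \right)} + 8256 = \left(4 \cdot 125 + 4 \cdot 88\right) + 8256 = \left(500 + 352\right) + 8256 = 852 + 8256 = 9108$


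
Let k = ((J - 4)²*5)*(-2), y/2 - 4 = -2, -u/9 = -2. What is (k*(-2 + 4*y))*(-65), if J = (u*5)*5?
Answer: 1810135600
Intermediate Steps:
u = 18 (u = -9*(-2) = 18)
y = 4 (y = 8 + 2*(-2) = 8 - 4 = 4)
J = 450 (J = (18*5)*5 = 90*5 = 450)
k = -1989160 (k = ((450 - 4)²*5)*(-2) = (446²*5)*(-2) = (198916*5)*(-2) = 994580*(-2) = -1989160)
(k*(-2 + 4*y))*(-65) = -1989160*(-2 + 4*4)*(-65) = -1989160*(-2 + 16)*(-65) = -1989160*14*(-65) = -27848240*(-65) = 1810135600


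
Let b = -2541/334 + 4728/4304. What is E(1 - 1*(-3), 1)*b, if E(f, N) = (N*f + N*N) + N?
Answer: -1754496/44923 ≈ -39.056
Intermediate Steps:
E(f, N) = N + N² + N*f (E(f, N) = (N*f + N²) + N = (N² + N*f) + N = N + N² + N*f)
b = -292416/44923 (b = -2541*1/334 + 4728*(1/4304) = -2541/334 + 591/538 = -292416/44923 ≈ -6.5093)
E(1 - 1*(-3), 1)*b = (1*(1 + 1 + (1 - 1*(-3))))*(-292416/44923) = (1*(1 + 1 + (1 + 3)))*(-292416/44923) = (1*(1 + 1 + 4))*(-292416/44923) = (1*6)*(-292416/44923) = 6*(-292416/44923) = -1754496/44923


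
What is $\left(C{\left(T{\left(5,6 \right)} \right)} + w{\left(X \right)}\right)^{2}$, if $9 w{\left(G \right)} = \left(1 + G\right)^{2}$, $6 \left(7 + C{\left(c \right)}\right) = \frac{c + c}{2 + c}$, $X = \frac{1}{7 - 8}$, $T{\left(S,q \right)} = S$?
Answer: $\frac{20164}{441} \approx 45.723$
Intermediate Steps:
$X = -1$ ($X = \frac{1}{-1} = -1$)
$C{\left(c \right)} = -7 + \frac{c}{3 \left(2 + c\right)}$ ($C{\left(c \right)} = -7 + \frac{\left(c + c\right) \frac{1}{2 + c}}{6} = -7 + \frac{2 c \frac{1}{2 + c}}{6} = -7 + \frac{c}{3 \left(2 + c\right)}$)
$w{\left(G \right)} = \frac{\left(1 + G\right)^{2}}{9}$
$\left(C{\left(T{\left(5,6 \right)} \right)} + w{\left(X \right)}\right)^{2} = \left(\frac{2 \left(-21 - 50\right)}{3 \left(2 + 5\right)} + \frac{\left(1 - 1\right)^{2}}{9}\right)^{2} = \left(\frac{2 \left(-21 - 50\right)}{3 \cdot 7} + \frac{0^{2}}{9}\right)^{2} = \left(\frac{2}{3} \cdot \frac{1}{7} \left(-71\right) + \frac{1}{9} \cdot 0\right)^{2} = \left(- \frac{142}{21} + 0\right)^{2} = \left(- \frac{142}{21}\right)^{2} = \frac{20164}{441}$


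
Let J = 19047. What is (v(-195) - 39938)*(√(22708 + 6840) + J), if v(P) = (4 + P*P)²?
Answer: 27545102907441 + 2892329806*√7387 ≈ 2.7794e+13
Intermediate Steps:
v(P) = (4 + P²)²
(v(-195) - 39938)*(√(22708 + 6840) + J) = ((4 + (-195)²)² - 39938)*(√(22708 + 6840) + 19047) = ((4 + 38025)² - 39938)*(√29548 + 19047) = (38029² - 39938)*(2*√7387 + 19047) = (1446204841 - 39938)*(19047 + 2*√7387) = 1446164903*(19047 + 2*√7387) = 27545102907441 + 2892329806*√7387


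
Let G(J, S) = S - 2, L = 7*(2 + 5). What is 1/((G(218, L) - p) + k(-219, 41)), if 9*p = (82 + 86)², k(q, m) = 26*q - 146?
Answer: -1/8929 ≈ -0.00011199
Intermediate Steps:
L = 49 (L = 7*7 = 49)
k(q, m) = -146 + 26*q
G(J, S) = -2 + S
p = 3136 (p = (82 + 86)²/9 = (⅑)*168² = (⅑)*28224 = 3136)
1/((G(218, L) - p) + k(-219, 41)) = 1/(((-2 + 49) - 1*3136) + (-146 + 26*(-219))) = 1/((47 - 3136) + (-146 - 5694)) = 1/(-3089 - 5840) = 1/(-8929) = -1/8929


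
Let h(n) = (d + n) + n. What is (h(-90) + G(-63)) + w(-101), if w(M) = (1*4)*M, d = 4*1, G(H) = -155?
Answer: -735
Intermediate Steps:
d = 4
h(n) = 4 + 2*n (h(n) = (4 + n) + n = 4 + 2*n)
w(M) = 4*M
(h(-90) + G(-63)) + w(-101) = ((4 + 2*(-90)) - 155) + 4*(-101) = ((4 - 180) - 155) - 404 = (-176 - 155) - 404 = -331 - 404 = -735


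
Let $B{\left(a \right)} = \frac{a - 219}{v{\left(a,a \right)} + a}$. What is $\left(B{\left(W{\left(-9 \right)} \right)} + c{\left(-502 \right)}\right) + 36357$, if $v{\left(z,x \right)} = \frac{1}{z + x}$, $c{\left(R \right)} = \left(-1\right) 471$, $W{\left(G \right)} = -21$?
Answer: $\frac{31697418}{883} \approx 35897.0$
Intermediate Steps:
$c{\left(R \right)} = -471$
$v{\left(z,x \right)} = \frac{1}{x + z}$
$B{\left(a \right)} = \frac{-219 + a}{a + \frac{1}{2 a}}$ ($B{\left(a \right)} = \frac{a - 219}{\frac{1}{a + a} + a} = \frac{-219 + a}{\frac{1}{2 a} + a} = \frac{-219 + a}{a + \frac{1}{2 a}}$)
$\left(B{\left(W{\left(-9 \right)} \right)} + c{\left(-502 \right)}\right) + 36357 = \left(2 \left(-21\right) \frac{1}{1 + 2 \left(-21\right)^{2}} \left(-219 - 21\right) - 471\right) + 36357 = \left(2 \left(-21\right) \frac{1}{1 + 2 \cdot 441} \left(-240\right) - 471\right) + 36357 = \left(2 \left(-21\right) \frac{1}{1 + 882} \left(-240\right) - 471\right) + 36357 = \left(2 \left(-21\right) \frac{1}{883} \left(-240\right) - 471\right) + 36357 = \left(\frac{10080}{883} - 471\right) + 36357 = - \frac{405813}{883} + 36357 = \frac{31697418}{883}$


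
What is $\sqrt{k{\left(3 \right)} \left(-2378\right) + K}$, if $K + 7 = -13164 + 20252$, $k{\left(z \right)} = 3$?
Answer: $i \sqrt{53} \approx 7.2801 i$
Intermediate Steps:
$K = 7081$ ($K = -7 + \left(-13164 + 20252\right) = -7 + 7088 = 7081$)
$\sqrt{k{\left(3 \right)} \left(-2378\right) + K} = \sqrt{3 \left(-2378\right) + 7081} = \sqrt{-7134 + 7081} = \sqrt{-53} = i \sqrt{53}$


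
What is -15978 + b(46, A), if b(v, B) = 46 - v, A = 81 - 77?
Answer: -15978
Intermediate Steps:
A = 4
-15978 + b(46, A) = -15978 + (46 - 1*46) = -15978 + (46 - 46) = -15978 + 0 = -15978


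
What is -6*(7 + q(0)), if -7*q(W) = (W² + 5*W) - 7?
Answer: -48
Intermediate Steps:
q(W) = 1 - 5*W/7 - W²/7 (q(W) = -((W² + 5*W) - 7)/7 = -(-7 + W² + 5*W)/7 = 1 - 5*W/7 - W²/7)
-6*(7 + q(0)) = -6*(7 + (1 - 5/7*0 - ⅐*0²)) = -6*(7 + (1 + 0 - ⅐*0)) = -6*(7 + (1 + 0 + 0)) = -6*(7 + 1) = -6*8 = -48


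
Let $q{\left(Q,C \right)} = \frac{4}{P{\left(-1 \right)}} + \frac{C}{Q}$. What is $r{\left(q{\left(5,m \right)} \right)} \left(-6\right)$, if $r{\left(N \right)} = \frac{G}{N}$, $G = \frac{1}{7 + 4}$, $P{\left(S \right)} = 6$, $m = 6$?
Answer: $- \frac{45}{154} \approx -0.29221$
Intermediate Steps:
$q{\left(Q,C \right)} = \frac{2}{3} + \frac{C}{Q}$ ($q{\left(Q,C \right)} = \frac{4}{6} + \frac{C}{Q} = 4 \cdot \frac{1}{6} + \frac{C}{Q} = \frac{2}{3} + \frac{C}{Q}$)
$G = \frac{1}{11} \approx 0.090909$
$r{\left(N \right)} = \frac{1}{11 N}$
$r{\left(q{\left(5,m \right)} \right)} \left(-6\right) = \frac{1}{11 \left(\frac{2}{3} + \frac{6}{5}\right)} \left(-6\right) = \frac{1}{11 \cdot \frac{28}{15}} \left(-6\right) = \frac{1}{11} \cdot \frac{15}{28} \left(-6\right) = \frac{15}{308} \left(-6\right) = - \frac{45}{154}$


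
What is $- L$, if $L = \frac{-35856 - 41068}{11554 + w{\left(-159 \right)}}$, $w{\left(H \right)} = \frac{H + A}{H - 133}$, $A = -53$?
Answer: $\frac{5615452}{843495} \approx 6.6574$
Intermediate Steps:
$w{\left(H \right)} = \frac{-53 + H}{-133 + H}$ ($w{\left(H \right)} = \frac{H - 53}{H - 133} = \frac{-53 + H}{-133 + H}$)
$L = - \frac{5615452}{843495}$ ($L = \frac{-35856 - 41068}{11554 + \frac{-53 - 159}{-133 - 159}} = - \frac{76924}{11554 + \frac{1}{-292} \left(-212\right)} = - \frac{76924}{11554 - - \frac{53}{73}} = - \frac{76924}{11554 + \frac{53}{73}} = - \frac{76924}{\frac{843495}{73}} = \left(-76924\right) \frac{73}{843495} = - \frac{5615452}{843495} \approx -6.6574$)
$- L = \left(-1\right) \left(- \frac{5615452}{843495}\right) = \frac{5615452}{843495}$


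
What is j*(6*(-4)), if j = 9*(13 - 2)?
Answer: -2376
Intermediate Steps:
j = 99 (j = 9*11 = 99)
j*(6*(-4)) = 99*(6*(-4)) = 99*(-24) = -2376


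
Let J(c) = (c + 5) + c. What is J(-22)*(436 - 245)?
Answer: -7449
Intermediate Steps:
J(c) = 5 + 2*c (J(c) = (5 + c) + c = 5 + 2*c)
J(-22)*(436 - 245) = (5 + 2*(-22))*(436 - 245) = (5 - 44)*191 = -39*191 = -7449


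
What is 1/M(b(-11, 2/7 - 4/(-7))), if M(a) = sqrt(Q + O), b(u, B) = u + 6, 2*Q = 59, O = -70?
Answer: -I*sqrt(2)/9 ≈ -0.15713*I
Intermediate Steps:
Q = 59/2 (Q = (1/2)*59 = 59/2 ≈ 29.500)
b(u, B) = 6 + u
M(a) = 9*I*sqrt(2)/2 (M(a) = sqrt(59/2 - 70) = sqrt(-81/2) = 9*I*sqrt(2)/2)
1/M(b(-11, 2/7 - 4/(-7))) = 1/(9*I*sqrt(2)/2) = -I*sqrt(2)/9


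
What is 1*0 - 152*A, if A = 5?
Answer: -760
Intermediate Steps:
1*0 - 152*A = 1*0 - 152*5 = 0 - 760 = -760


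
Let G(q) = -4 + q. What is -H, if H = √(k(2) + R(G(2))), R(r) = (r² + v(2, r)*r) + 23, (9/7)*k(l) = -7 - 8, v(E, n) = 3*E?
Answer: -√30/3 ≈ -1.8257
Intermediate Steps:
k(l) = -35/3 (k(l) = 7*(-7 - 8)/9 = (7/9)*(-15) = -35/3)
R(r) = 23 + r² + 6*r (R(r) = (r² + (3*2)*r) + 23 = (r² + 6*r) + 23 = 23 + r² + 6*r)
H = √30/3 (H = √(-35/3 + (23 + (-4 + 2)² + 6*(-4 + 2))) = √(-35/3 + (23 + (-2)² + 6*(-2))) = √(-35/3 + (23 + 4 - 12)) = √(-35/3 + 15) = √(10/3) = √30/3 ≈ 1.8257)
-H = -√30/3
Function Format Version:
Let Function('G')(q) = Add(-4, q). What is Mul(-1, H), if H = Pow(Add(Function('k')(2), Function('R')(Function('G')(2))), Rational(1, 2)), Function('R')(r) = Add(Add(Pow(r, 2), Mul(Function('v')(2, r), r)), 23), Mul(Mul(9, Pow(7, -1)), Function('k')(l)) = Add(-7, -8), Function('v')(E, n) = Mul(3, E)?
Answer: Mul(Rational(-1, 3), Pow(30, Rational(1, 2))) ≈ -1.8257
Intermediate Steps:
Function('k')(l) = Rational(-35, 3) (Function('k')(l) = Mul(Rational(7, 9), Add(-7, -8)) = Mul(Rational(7, 9), -15) = Rational(-35, 3))
Function('R')(r) = Add(23, Pow(r, 2), Mul(6, r)) (Function('R')(r) = Add(Add(Pow(r, 2), Mul(Mul(3, 2), r)), 23) = Add(Add(Pow(r, 2), Mul(6, r)), 23) = Add(23, Pow(r, 2), Mul(6, r)))
H = Mul(Rational(1, 3), Pow(30, Rational(1, 2))) (H = Pow(Add(Rational(-35, 3), Add(23, Pow(Add(-4, 2), 2), Mul(6, Add(-4, 2)))), Rational(1, 2)) = Pow(Add(Rational(-35, 3), Add(23, Pow(-2, 2), Mul(6, -2))), Rational(1, 2)) = Pow(Add(Rational(-35, 3), Add(23, 4, -12)), Rational(1, 2)) = Pow(Add(Rational(-35, 3), 15), Rational(1, 2)) = Pow(Rational(10, 3), Rational(1, 2)) = Mul(Rational(1, 3), Pow(30, Rational(1, 2))) ≈ 1.8257)
Mul(-1, H) = Mul(-1, Mul(Rational(1, 3), Pow(30, Rational(1, 2)))) = Mul(Rational(-1, 3), Pow(30, Rational(1, 2)))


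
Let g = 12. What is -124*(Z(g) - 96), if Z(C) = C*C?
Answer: -5952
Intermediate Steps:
Z(C) = C²
-124*(Z(g) - 96) = -124*(12² - 96) = -124*(144 - 96) = -124*48 = -5952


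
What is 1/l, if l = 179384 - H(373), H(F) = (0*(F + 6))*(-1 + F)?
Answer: 1/179384 ≈ 5.5746e-6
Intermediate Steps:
H(F) = 0 (H(F) = (0*(6 + F))*(-1 + F) = 0*(-1 + F) = 0)
l = 179384 (l = 179384 - 1*0 = 179384 + 0 = 179384)
1/l = 1/179384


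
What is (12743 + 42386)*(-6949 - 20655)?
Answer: -1521780916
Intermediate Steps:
(12743 + 42386)*(-6949 - 20655) = 55129*(-27604) = -1521780916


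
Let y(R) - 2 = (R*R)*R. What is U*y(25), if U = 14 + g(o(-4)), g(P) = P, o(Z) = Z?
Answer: 156270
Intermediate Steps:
U = 10 (U = 14 - 4 = 10)
y(R) = 2 + R**3 (y(R) = 2 + (R*R)*R = 2 + R**2*R = 2 + R**3)
U*y(25) = 10*(2 + 25**3) = 10*(2 + 15625) = 10*15627 = 156270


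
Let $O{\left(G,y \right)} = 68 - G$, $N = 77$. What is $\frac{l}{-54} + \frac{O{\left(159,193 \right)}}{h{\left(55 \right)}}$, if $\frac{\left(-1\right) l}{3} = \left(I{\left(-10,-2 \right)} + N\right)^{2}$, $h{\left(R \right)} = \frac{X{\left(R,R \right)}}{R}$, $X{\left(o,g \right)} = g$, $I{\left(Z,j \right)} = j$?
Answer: $\frac{443}{2} \approx 221.5$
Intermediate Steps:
$h{\left(R \right)} = 1$ ($h{\left(R \right)} = \frac{R}{R} = 1$)
$l = -16875$ ($l = - 3 \left(-2 + 77\right)^{2} = - 3 \cdot 75^{2} = \left(-3\right) 5625 = -16875$)
$\frac{l}{-54} + \frac{O{\left(159,193 \right)}}{h{\left(55 \right)}} = - \frac{16875}{-54} + \frac{68 - 159}{1} = \left(-16875\right) \left(- \frac{1}{54}\right) + \left(68 - 159\right) 1 = \frac{625}{2} - 91 = \frac{443}{2}$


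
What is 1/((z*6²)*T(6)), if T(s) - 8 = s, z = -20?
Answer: -1/10080 ≈ -9.9206e-5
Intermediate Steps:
T(s) = 8 + s
1/((z*6²)*T(6)) = 1/((-20*6²)*(8 + 6)) = 1/(-20*36*14) = 1/(-720*14) = 1/(-10080) = -1/10080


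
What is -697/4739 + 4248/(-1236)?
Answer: -1749397/488117 ≈ -3.5840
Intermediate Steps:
-697/4739 + 4248/(-1236) = -697*1/4739 + 4248*(-1/1236) = -697/4739 - 354/103 = -1749397/488117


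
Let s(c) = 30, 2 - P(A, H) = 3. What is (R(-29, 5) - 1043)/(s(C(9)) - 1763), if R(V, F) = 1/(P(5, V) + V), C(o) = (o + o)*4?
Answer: 31291/51990 ≈ 0.60187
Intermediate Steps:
C(o) = 8*o (C(o) = (2*o)*4 = 8*o)
P(A, H) = -1 (P(A, H) = 2 - 1*3 = 2 - 3 = -1)
R(V, F) = 1/(-1 + V)
(R(-29, 5) - 1043)/(s(C(9)) - 1763) = (1/(-1 - 29) - 1043)/(30 - 1763) = (1/(-30) - 1043)/(-1733) = (-1/30 - 1043)*(-1/1733) = -31291/30*(-1/1733) = 31291/51990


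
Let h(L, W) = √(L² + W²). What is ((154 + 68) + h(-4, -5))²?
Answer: (222 + √41)² ≈ 52168.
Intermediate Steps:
((154 + 68) + h(-4, -5))² = ((154 + 68) + √((-4)² + (-5)²))² = (222 + √(16 + 25))² = (222 + √41)²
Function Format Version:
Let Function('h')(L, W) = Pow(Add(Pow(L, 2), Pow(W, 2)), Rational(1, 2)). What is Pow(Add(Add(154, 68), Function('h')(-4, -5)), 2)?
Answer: Pow(Add(222, Pow(41, Rational(1, 2))), 2) ≈ 52168.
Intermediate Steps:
Pow(Add(Add(154, 68), Function('h')(-4, -5)), 2) = Pow(Add(Add(154, 68), Pow(Add(Pow(-4, 2), Pow(-5, 2)), Rational(1, 2))), 2) = Pow(Add(222, Pow(Add(16, 25), Rational(1, 2))), 2) = Pow(Add(222, Pow(41, Rational(1, 2))), 2)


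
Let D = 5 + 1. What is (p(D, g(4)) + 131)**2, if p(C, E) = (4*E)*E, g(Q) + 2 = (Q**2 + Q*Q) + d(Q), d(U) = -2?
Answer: 10673289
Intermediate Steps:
D = 6
g(Q) = -4 + 2*Q**2 (g(Q) = -2 + ((Q**2 + Q*Q) - 2) = -2 + ((Q**2 + Q**2) - 2) = -2 + (2*Q**2 - 2) = -2 + (-2 + 2*Q**2) = -4 + 2*Q**2)
p(C, E) = 4*E**2
(p(D, g(4)) + 131)**2 = (4*(-4 + 2*4**2)**2 + 131)**2 = (4*(-4 + 2*16)**2 + 131)**2 = (4*(-4 + 32)**2 + 131)**2 = (4*28**2 + 131)**2 = (4*784 + 131)**2 = (3136 + 131)**2 = 3267**2 = 10673289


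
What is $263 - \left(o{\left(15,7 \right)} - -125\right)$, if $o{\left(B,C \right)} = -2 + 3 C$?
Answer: $119$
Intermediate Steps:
$263 - \left(o{\left(15,7 \right)} - -125\right) = 263 - \left(\left(-2 + 3 \cdot 7\right) - -125\right) = 263 - \left(\left(-2 + 21\right) + 125\right) = 263 - \left(19 + 125\right) = 263 - 144 = 119$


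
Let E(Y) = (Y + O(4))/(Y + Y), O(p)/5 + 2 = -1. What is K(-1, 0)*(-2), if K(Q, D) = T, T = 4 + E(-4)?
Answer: -51/4 ≈ -12.750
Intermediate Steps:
O(p) = -15 (O(p) = -10 + 5*(-1) = -10 - 5 = -15)
E(Y) = (-15 + Y)/(2*Y) (E(Y) = (Y - 15)/(Y + Y) = (-15 + Y)/((2*Y)) = (-15 + Y)*(1/(2*Y)) = (-15 + Y)/(2*Y))
T = 51/8 (T = 4 + (1/2)*(-15 - 4)/(-4) = 4 + (1/2)*(-1/4)*(-19) = 4 + 19/8 = 51/8 ≈ 6.3750)
K(Q, D) = 51/8
K(-1, 0)*(-2) = (51/8)*(-2) = -51/4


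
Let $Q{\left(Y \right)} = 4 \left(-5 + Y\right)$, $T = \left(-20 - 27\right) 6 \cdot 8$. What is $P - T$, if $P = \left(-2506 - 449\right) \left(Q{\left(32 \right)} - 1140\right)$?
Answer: $3051816$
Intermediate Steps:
$T = -2256$ ($T = \left(-47\right) 48 = -2256$)
$Q{\left(Y \right)} = -20 + 4 Y$
$P = 3049560$ ($P = \left(-2506 - 449\right) \left(\left(-20 + 4 \cdot 32\right) - 1140\right) = - 2955 \left(\left(-20 + 128\right) - 1140\right) = - 2955 \left(108 - 1140\right) = \left(-2955\right) \left(-1032\right) = 3049560$)
$P - T = 3049560 - -2256 = 3049560 + 2256 = 3051816$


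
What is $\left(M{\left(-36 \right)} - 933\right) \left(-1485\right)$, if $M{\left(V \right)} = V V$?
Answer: $-539055$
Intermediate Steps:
$M{\left(V \right)} = V^{2}$
$\left(M{\left(-36 \right)} - 933\right) \left(-1485\right) = \left(\left(-36\right)^{2} - 933\right) \left(-1485\right) = \left(1296 - 933\right) \left(-1485\right) = 363 \left(-1485\right) = -539055$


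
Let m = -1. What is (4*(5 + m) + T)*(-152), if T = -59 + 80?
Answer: -5624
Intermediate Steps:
T = 21
(4*(5 + m) + T)*(-152) = (4*(5 - 1) + 21)*(-152) = (4*4 + 21)*(-152) = (16 + 21)*(-152) = 37*(-152) = -5624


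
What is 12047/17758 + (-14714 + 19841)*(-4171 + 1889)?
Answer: -207765284965/17758 ≈ -1.1700e+7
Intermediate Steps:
12047/17758 + (-14714 + 19841)*(-4171 + 1889) = 12047*(1/17758) + 5127*(-2282) = 12047/17758 - 11699814 = -207765284965/17758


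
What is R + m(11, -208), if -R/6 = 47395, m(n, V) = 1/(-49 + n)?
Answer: -10806061/38 ≈ -2.8437e+5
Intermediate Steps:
R = -284370 (R = -6*47395 = -284370)
R + m(11, -208) = -284370 + 1/(-49 + 11) = -284370 + 1/(-38) = -284370 - 1/38 = -10806061/38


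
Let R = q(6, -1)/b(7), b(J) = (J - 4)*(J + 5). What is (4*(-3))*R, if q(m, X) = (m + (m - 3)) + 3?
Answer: -4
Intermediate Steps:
q(m, X) = 2*m (q(m, X) = (m + (-3 + m)) + 3 = (-3 + 2*m) + 3 = 2*m)
b(J) = (-4 + J)*(5 + J)
R = ⅓ (R = (2*6)/(-20 + 7 + 7²) = 12/(-20 + 7 + 49) = 12/36 = 12*(1/36) = ⅓ ≈ 0.33333)
(4*(-3))*R = (4*(-3))*(⅓) = -12*⅓ = -4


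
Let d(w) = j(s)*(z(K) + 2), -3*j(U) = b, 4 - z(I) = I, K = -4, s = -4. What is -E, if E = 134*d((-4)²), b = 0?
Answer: 0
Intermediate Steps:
z(I) = 4 - I
j(U) = 0 (j(U) = -⅓*0 = 0)
d(w) = 0 (d(w) = 0*((4 - 1*(-4)) + 2) = 0*((4 + 4) + 2) = 0*(8 + 2) = 0*10 = 0)
E = 0 (E = 134*0 = 0)
-E = -1*0 = 0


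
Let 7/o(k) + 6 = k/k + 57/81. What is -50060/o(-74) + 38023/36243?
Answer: 23385426403/761103 ≈ 30726.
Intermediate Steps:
o(k) = -189/116 (o(k) = 7/(-6 + (k/k + 57/81)) = 7/(-6 + (1 + 57*(1/81))) = 7/(-6 + (1 + 19/27)) = 7/(-6 + 46/27) = 7/(-116/27) = 7*(-27/116) = -189/116)
-50060/o(-74) + 38023/36243 = -50060/(-189/116) + 38023/36243 = -50060*(-116/189) + 38023*(1/36243) = 5806960/189 + 38023/36243 = 23385426403/761103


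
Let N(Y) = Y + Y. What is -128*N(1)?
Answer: -256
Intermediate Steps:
N(Y) = 2*Y
-128*N(1) = -256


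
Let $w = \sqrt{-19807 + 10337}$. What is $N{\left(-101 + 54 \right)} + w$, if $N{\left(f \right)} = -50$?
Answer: $-50 + i \sqrt{9470} \approx -50.0 + 97.314 i$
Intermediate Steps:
$w = i \sqrt{9470}$ ($w = \sqrt{-9470} = i \sqrt{9470} \approx 97.314 i$)
$N{\left(-101 + 54 \right)} + w = -50 + i \sqrt{9470}$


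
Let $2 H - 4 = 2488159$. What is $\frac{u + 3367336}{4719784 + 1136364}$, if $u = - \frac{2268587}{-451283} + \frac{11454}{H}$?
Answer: $\frac{164394418503060043}{285898587278329004} \approx 0.57501$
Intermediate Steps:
$H = \frac{2488163}{2}$ ($H = 2 + \frac{1}{2} \cdot 2488159 = 2 + \frac{2488159}{2} = \frac{2488163}{2} \approx 1.2441 \cdot 10^{6}$)
$u = \frac{245867488115}{48820246223}$ ($u = - \frac{2268587}{-451283} + \frac{11454}{\frac{2488163}{2}} = \left(-2268587\right) \left(- \frac{1}{451283}\right) + 11454 \cdot \frac{2}{2488163} = \frac{2268587}{451283} + \frac{996}{108181} = \frac{245867488115}{48820246223} \approx 5.0362$)
$\frac{u + 3367336}{4719784 + 1136364} = \frac{\frac{245867488115}{48820246223} + 3367336}{4719784 + 1136364} = \frac{164394418503060043}{48820246223 \cdot 5856148} = \frac{164394418503060043}{48820246223} \cdot \frac{1}{5856148} = \frac{164394418503060043}{285898587278329004}$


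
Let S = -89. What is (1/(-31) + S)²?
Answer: 7617600/961 ≈ 7926.7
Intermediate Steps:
(1/(-31) + S)² = (1/(-31) - 89)² = (-1/31 - 89)² = (-2760/31)² = 7617600/961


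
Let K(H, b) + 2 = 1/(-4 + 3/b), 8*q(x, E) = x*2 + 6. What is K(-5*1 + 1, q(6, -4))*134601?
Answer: -2557419/8 ≈ -3.1968e+5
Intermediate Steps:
q(x, E) = ¾ + x/4 (q(x, E) = (x*2 + 6)/8 = (2*x + 6)/8 = (6 + 2*x)/8 = ¾ + x/4)
K(H, b) = -2 + 1/(-4 + 3/b)
K(-5*1 + 1, q(6, -4))*134601 = (3*(2 - 3*(¾ + (¼)*6))/(-3 + 4*(¾ + (¼)*6)))*134601 = (3*(2 - 3*(¾ + 3/2))/(-3 + 4*(¾ + 3/2)))*134601 = (3*(2 - 3*9/4)/(-3 + 4*(9/4)))*134601 = (3*(2 - 27/4)/(-3 + 9))*134601 = (3*(-19/4)/6)*134601 = (3*(⅙)*(-19/4))*134601 = -19/8*134601 = -2557419/8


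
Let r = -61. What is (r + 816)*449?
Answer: 338995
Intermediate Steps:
(r + 816)*449 = (-61 + 816)*449 = 755*449 = 338995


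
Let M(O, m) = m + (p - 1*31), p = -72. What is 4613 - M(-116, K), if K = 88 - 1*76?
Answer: 4704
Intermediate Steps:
K = 12 (K = 88 - 76 = 12)
M(O, m) = -103 + m (M(O, m) = m + (-72 - 1*31) = m + (-72 - 31) = m - 103 = -103 + m)
4613 - M(-116, K) = 4613 - (-103 + 12) = 4613 - 1*(-91) = 4613 + 91 = 4704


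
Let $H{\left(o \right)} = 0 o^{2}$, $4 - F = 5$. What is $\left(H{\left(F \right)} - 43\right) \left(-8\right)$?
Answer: $344$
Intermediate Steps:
$F = -1$ ($F = 4 - 5 = -1$)
$H{\left(o \right)} = 0$
$\left(H{\left(F \right)} - 43\right) \left(-8\right) = \left(0 - 43\right) \left(-8\right) = \left(-43\right) \left(-8\right) = 344$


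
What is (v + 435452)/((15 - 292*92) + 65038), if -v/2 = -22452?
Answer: 480356/38189 ≈ 12.578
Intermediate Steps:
v = 44904 (v = -2*(-22452) = 44904)
(v + 435452)/((15 - 292*92) + 65038) = (44904 + 435452)/((15 - 292*92) + 65038) = 480356/((15 - 26864) + 65038) = 480356/(-26849 + 65038) = 480356/38189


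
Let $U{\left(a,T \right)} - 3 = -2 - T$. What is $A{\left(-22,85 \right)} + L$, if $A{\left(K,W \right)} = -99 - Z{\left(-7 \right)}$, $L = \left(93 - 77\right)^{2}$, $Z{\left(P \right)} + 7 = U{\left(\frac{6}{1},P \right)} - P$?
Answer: $149$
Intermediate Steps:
$U{\left(a,T \right)} = 1 - T$ ($U{\left(a,T \right)} = 3 - \left(2 + T\right) = 1 - T$)
$Z{\left(P \right)} = -6 - 2 P$ ($Z{\left(P \right)} = -7 - \left(-1 + 2 P\right) = -6 - 2 P$)
$L = 256$ ($L = 16^{2} = 256$)
$A{\left(K,W \right)} = -107$ ($A{\left(K,W \right)} = -99 - \left(-6 - -14\right) = -99 - \left(-6 + 14\right) = -99 - 8 = -107$)
$A{\left(-22,85 \right)} + L = -107 + 256 = 149$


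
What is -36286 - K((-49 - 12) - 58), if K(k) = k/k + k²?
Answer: -50448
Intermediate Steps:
K(k) = 1 + k²
-36286 - K((-49 - 12) - 58) = -36286 - (1 + ((-49 - 12) - 58)²) = -36286 - (1 + (-61 - 58)²) = -36286 - (1 + (-119)²) = -36286 - (1 + 14161) = -36286 - 1*14162 = -36286 - 14162 = -50448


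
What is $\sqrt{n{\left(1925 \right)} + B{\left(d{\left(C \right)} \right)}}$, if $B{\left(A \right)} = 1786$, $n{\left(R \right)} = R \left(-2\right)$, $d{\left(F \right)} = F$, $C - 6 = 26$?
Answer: $4 i \sqrt{129} \approx 45.431 i$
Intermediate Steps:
$C = 32$ ($C = 6 + 26 = 32$)
$n{\left(R \right)} = - 2 R$
$\sqrt{n{\left(1925 \right)} + B{\left(d{\left(C \right)} \right)}} = \sqrt{\left(-2\right) 1925 + 1786} = \sqrt{-3850 + 1786} = \sqrt{-2064} = 4 i \sqrt{129}$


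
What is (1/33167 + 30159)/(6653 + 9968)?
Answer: 1000283554/551268707 ≈ 1.8145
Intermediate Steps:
(1/33167 + 30159)/(6653 + 9968) = (1/33167 + 30159)/16621 = (1000283554/33167)*(1/16621) = 1000283554/551268707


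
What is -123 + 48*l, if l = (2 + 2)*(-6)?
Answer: -1275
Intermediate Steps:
l = -24 (l = 4*(-6) = -24)
-123 + 48*l = -123 + 48*(-24) = -123 - 1152 = -1275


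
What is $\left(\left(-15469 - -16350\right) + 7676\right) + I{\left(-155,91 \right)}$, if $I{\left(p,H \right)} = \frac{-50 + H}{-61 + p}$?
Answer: $\frac{1848271}{216} \approx 8556.8$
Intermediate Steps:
$I{\left(p,H \right)} = \frac{-50 + H}{-61 + p}$
$\left(\left(-15469 - -16350\right) + 7676\right) + I{\left(-155,91 \right)} = \left(\left(-15469 - -16350\right) + 7676\right) + \frac{-50 + 91}{-61 - 155} = \left(\left(-15469 + 16350\right) + 7676\right) + \frac{1}{-216} \cdot 41 = \left(881 + 7676\right) - \frac{41}{216} = 8557 - \frac{41}{216} = \frac{1848271}{216}$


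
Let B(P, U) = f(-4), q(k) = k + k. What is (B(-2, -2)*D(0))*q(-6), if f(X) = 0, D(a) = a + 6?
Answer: 0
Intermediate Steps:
q(k) = 2*k
D(a) = 6 + a
B(P, U) = 0
(B(-2, -2)*D(0))*q(-6) = (0*(6 + 0))*(2*(-6)) = (0*6)*(-12) = 0*(-12) = 0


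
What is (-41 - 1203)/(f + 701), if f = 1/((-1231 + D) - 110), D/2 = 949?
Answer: -346454/195229 ≈ -1.7746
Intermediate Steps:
D = 1898 (D = 2*949 = 1898)
f = 1/557 (f = 1/((-1231 + 1898) - 110) = 1/(667 - 110) = 1/557 ≈ 0.0017953)
(-41 - 1203)/(f + 701) = (-41 - 1203)/(1/557 + 701) = -1244/390458/557 = -1244*557/390458 = -346454/195229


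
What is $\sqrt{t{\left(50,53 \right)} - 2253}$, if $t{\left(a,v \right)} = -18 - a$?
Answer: $i \sqrt{2321} \approx 48.177 i$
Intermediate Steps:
$\sqrt{t{\left(50,53 \right)} - 2253} = \sqrt{\left(-18 - 50\right) - 2253} = \sqrt{-68 - 2253} = \sqrt{-2321} = i \sqrt{2321}$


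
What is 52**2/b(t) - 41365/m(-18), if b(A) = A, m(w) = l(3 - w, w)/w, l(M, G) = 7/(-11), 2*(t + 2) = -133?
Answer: -1122104846/959 ≈ -1.1701e+6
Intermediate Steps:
t = -137/2 (t = -2 + (1/2)*(-133) = -2 - 133/2 = -137/2 ≈ -68.500)
l(M, G) = -7/11 (l(M, G) = 7*(-1/11) = -7/11)
m(w) = -7/(11*w)
52**2/b(t) - 41365/m(-18) = 52**2/(-137/2) - 41365/((-7/11/(-18))) = 2704*(-2/137) - 41365/((-7/11*(-1/18))) = -5408/137 - 41365/7/198 = -5408/137 - 41365*198/7 = -5408/137 - 8190270/7 = -1122104846/959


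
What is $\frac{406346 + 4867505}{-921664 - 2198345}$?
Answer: $- \frac{5273851}{3120009} \approx -1.6903$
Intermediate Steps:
$\frac{406346 + 4867505}{-921664 - 2198345} = \frac{5273851}{-3120009} = 5273851 \left(- \frac{1}{3120009}\right) = - \frac{5273851}{3120009}$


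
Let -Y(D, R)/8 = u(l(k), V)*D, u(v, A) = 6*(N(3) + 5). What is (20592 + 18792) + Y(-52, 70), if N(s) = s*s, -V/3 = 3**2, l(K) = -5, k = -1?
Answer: 74328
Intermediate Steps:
V = -27 (V = -3*3**2 = -3*9 = -27)
N(s) = s**2
u(v, A) = 84 (u(v, A) = 6*(3**2 + 5) = 6*(9 + 5) = 6*14 = 84)
Y(D, R) = -672*D
(20592 + 18792) + Y(-52, 70) = (20592 + 18792) - 672*(-52) = 39384 + 34944 = 74328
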